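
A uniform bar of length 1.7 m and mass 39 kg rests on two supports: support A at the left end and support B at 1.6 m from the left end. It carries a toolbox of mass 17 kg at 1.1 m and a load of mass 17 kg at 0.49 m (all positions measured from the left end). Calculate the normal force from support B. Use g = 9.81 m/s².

R_B ≈ 369 N

About support A:
Beam weight: 39 × 9.81 = 382.6 N down at 0.85 m → arm 0.85 m, τ = 382.6 × 0.85 = 325.2 N·m clockwise.
Toolbox: 17 × 9.81 = 166.8 N down at 1.1 m → arm 1.1 m, τ = 166.8 × 1.1 = 183.5 N·m clockwise.
Load: 17 × 9.81 = 166.8 N down at 0.49 m → arm 0.49 m, τ = 166.8 × 0.49 = 81.73 N·m clockwise.
Net load moment about support A = 590.4 N·m clockwise.
Reaction R at support B is upward at 1.6 m, arm 1.6 m → moment R × 1.6 counterclockwise.
Στ = 0 ⇒ R × 1.6 = 590.4 ⇒ R = 369 N.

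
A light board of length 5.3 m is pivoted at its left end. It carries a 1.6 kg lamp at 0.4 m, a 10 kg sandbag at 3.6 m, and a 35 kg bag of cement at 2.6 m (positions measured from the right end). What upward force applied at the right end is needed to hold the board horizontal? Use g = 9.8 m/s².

Take moments about the left end.
Lamp: 1.6 × 9.8 = 15.68 N down at 0.4 m → arm 4.9 m, τ = 15.68 × 4.9 = 76.83 N·m clockwise.
Sandbag: 10 × 9.8 = 98 N down at 3.6 m → arm 1.7 m, τ = 98 × 1.7 = 166.6 N·m clockwise.
Bag of cement: 35 × 9.8 = 343 N down at 2.6 m → arm 2.7 m, τ = 343 × 2.7 = 926.1 N·m clockwise.
Net moment of the loads = 1170 N·m clockwise.
The upward force F acts at the right end, arm 5.3 m, giving F × 5.3 counterclockwise.
Balancing moments: F × 5.3 = 1170, giving F = 1170 / 5.3 = 221 N.

F ≈ 221 N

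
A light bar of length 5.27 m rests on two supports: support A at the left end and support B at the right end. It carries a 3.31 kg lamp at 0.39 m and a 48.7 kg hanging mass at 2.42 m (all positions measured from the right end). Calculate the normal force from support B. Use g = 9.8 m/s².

About support A:
Lamp: 3.31 × 9.8 = 32.44 N down at 0.39 m → arm 4.88 m, τ = 32.44 × 4.88 = 158.3 N·m clockwise.
Hanging mass: 48.7 × 9.8 = 477.3 N down at 2.42 m → arm 2.85 m, τ = 477.3 × 2.85 = 1360 N·m clockwise.
Net load moment about support A = 1518 N·m clockwise.
Reaction R at support B is upward at 0 m, arm 5.27 m → moment R × 5.27 counterclockwise.
Balancing moments: R × 5.27 = 1518, giving R = 288 N.

R_B ≈ 288 N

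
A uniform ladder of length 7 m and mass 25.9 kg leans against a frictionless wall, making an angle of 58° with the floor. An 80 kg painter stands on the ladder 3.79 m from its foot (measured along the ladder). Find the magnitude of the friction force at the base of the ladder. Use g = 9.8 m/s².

Choose the foot of the ladder as the axis so the floor normal and friction both act there and drop out.
Ladder weight 25.9×9.8 = 253.8 N acts at 3.5 m along the ladder; its horizontal arm is 3.5·cos58° = 1.855 m → τ = 470.8 N·m clockwise.
Painter: 80×9.8 = 784 N at 3.79 m → arm 2.008 m → τ = 1574 N·m clockwise.
Wall normal N acts horizontally at the top; its moment arm is the height L sinθ = 7·sin58° = 5.936 m, counterclockwise.
Setting net torque to zero: N × 5.936 = 2045 → N = 345 N.
ΣFx = 0: friction at the foot balances the wall's push, so f = N_wall = 345 N.

f ≈ 345 N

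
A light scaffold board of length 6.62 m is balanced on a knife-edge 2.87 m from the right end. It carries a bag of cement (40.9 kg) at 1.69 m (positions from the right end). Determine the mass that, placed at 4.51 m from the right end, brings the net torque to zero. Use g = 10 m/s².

Taking torques about the knife-edge (at 2.87 m from the right end):
Bag of cement: 40.9 × 10 = 409 N down at 1.69 m → arm 1.18 m, τ = 409 × 1.18 = 482.6 N·m clockwise.
Net moment of known loads = 482.6 N·m clockwise.
An unknown mass m at 4.51 m has arm 1.64 m; its moment is m·g·1.64 counterclockwise.
Setting net torque to zero: m × 10 × 1.64 = 482.6 → m = 482.6 / (10 × 1.64) = 29.4 kg.

m ≈ 29.4 kg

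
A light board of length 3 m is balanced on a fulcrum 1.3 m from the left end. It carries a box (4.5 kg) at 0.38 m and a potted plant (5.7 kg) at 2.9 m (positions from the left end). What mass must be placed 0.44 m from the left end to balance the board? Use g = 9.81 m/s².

Sum moments about the fulcrum (at 1.3 m from the left end) (the support reaction has zero arm there).
Box: 4.5 × 9.81 = 44.15 N down at 0.38 m → arm 0.92 m, τ = 44.15 × 0.92 = 40.62 N·m counterclockwise.
Potted plant: 5.7 × 9.81 = 55.92 N down at 2.9 m → arm 1.6 m, τ = 55.92 × 1.6 = 89.47 N·m clockwise.
Net moment of known loads = 48.85 N·m clockwise.
An unknown mass m at 0.44 m has arm 0.86 m; its moment is m·g·0.86 counterclockwise.
For rotational equilibrium, m × 9.81 × 0.86 = 48.85, so m = 48.85 / (9.81 × 0.86) = 5.79 kg.

m ≈ 5.79 kg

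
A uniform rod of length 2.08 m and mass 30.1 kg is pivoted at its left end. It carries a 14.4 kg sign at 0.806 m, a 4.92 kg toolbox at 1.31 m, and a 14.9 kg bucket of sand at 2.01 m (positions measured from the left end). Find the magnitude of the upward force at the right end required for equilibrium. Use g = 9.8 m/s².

Sum moments about the left end (the unknown pivot reaction has zero arm there).
Beam weight: 30.1 × 9.8 = 295 N down at 1.04 m → arm 1.04 m, τ = 295 × 1.04 = 306.8 N·m clockwise.
Sign: 14.4 × 9.8 = 141.1 N down at 0.806 m → arm 0.806 m, τ = 141.1 × 0.806 = 113.7 N·m clockwise.
Toolbox: 4.92 × 9.8 = 48.22 N down at 1.31 m → arm 1.31 m, τ = 48.22 × 1.31 = 63.17 N·m clockwise.
Bucket of sand: 14.9 × 9.8 = 146 N down at 2.01 m → arm 2.01 m, τ = 146 × 2.01 = 293.5 N·m clockwise.
Net moment of the loads = 777.2 N·m clockwise.
The upward force F acts at the right end, arm 2.08 m, giving F × 2.08 counterclockwise.
For rotational equilibrium, F × 2.08 = 777.2, so F = 777.2 / 2.08 = 374 N.

F ≈ 374 N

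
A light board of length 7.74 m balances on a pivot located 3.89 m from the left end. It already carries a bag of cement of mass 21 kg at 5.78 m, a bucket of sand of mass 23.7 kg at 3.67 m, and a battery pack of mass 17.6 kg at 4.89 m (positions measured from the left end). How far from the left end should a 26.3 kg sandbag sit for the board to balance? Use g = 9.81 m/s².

x ≈ 1.91 m from the left end

Choose the pivot (at 3.89 m from the left end) as the axis so the support reaction has zero arm there.
Bag of cement: 21 × 9.81 = 206 N down at 5.78 m → arm 1.89 m, τ = 206 × 1.89 = 389.3 N·m clockwise.
Bucket of sand: 23.7 × 9.81 = 232.5 N down at 3.67 m → arm 0.22 m, τ = 232.5 × 0.22 = 51.15 N·m counterclockwise.
Battery pack: 17.6 × 9.81 = 172.7 N down at 4.89 m → arm 1 m, τ = 172.7 × 1 = 172.7 N·m clockwise.
Net moment of existing loads = 510.9 N·m clockwise.
The sandbag weighs 26.3 × 9.81 = 258 N and must supply an equal counterclockwise moment, so its lever arm about the pivot is 510.9 / 258 = 1.98 m.
That puts it at 3.89 − 1.98 = 1.91 m from the left end.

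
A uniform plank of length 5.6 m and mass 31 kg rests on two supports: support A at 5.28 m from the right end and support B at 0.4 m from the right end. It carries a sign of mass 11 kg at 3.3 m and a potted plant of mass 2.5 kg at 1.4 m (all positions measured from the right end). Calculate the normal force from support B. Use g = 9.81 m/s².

R_B ≈ 218 N

Choose support A as the axis so its reaction then has zero moment arm.
Beam weight: 31 × 9.81 = 304.1 N down at 2.8 m → arm 2.48 m, τ = 304.1 × 2.48 = 754.2 N·m clockwise.
Sign: 11 × 9.81 = 107.9 N down at 3.3 m → arm 1.98 m, τ = 107.9 × 1.98 = 213.6 N·m clockwise.
Potted plant: 2.5 × 9.81 = 24.53 N down at 1.4 m → arm 3.88 m, τ = 24.53 × 3.88 = 95.18 N·m clockwise.
Net load moment about support A = 1063 N·m clockwise.
Reaction R at support B is upward at 0.4 m, arm 4.88 m → moment R × 4.88 counterclockwise.
For rotational equilibrium, R × 4.88 = 1063, so R = 218 N.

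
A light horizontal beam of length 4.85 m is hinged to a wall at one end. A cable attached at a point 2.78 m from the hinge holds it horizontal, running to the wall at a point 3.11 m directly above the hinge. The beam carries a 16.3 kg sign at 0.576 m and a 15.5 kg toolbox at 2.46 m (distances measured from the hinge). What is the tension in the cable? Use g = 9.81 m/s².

Take moments about the hinge.
Sign: 16.3 × 9.81 = 159.9 N down at 0.576 m → arm 0.576 m, τ = 159.9 × 0.576 = 92.1 N·m clockwise.
Toolbox: 15.5 × 9.81 = 152.1 N down at 2.46 m → arm 2.46 m, τ = 152.1 × 2.46 = 374.2 N·m clockwise.
Total clockwise load moment = 466.3 N·m.
The cable tension T acts at 2.78 m; only its component perpendicular to the beam, T sinθ, produces torque. sinθ = h/√(h²+d²) = 3.11/√(3.11²+2.78²) = 0.7456.
Balancing moments: T × 2.78 × 0.7456 = 466.3, giving T = 466.3 / 2.073 = 225 N.

T ≈ 225 N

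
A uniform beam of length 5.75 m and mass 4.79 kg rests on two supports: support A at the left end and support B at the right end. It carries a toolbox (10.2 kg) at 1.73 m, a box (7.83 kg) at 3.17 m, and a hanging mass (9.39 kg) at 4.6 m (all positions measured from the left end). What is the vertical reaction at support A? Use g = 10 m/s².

R_A ≈ 149 N

About support B:
Beam weight: 4.79 × 10 = 47.9 N down at 2.875 m → arm 2.875 m, τ = 47.9 × 2.875 = 137.7 N·m counterclockwise.
Toolbox: 10.2 × 10 = 102 N down at 1.73 m → arm 4.02 m, τ = 102 × 4.02 = 410 N·m counterclockwise.
Box: 7.83 × 10 = 78.3 N down at 3.17 m → arm 2.58 m, τ = 78.3 × 2.58 = 202 N·m counterclockwise.
Hanging mass: 9.39 × 10 = 93.9 N down at 4.6 m → arm 1.15 m, τ = 93.9 × 1.15 = 108 N·m counterclockwise.
Net load moment about support B = 857.7 N·m counterclockwise.
Reaction R at support A is upward at 0 m, arm 5.75 m → moment R × 5.75 clockwise.
For rotational equilibrium, R × 5.75 = 857.7, so R = 149 N.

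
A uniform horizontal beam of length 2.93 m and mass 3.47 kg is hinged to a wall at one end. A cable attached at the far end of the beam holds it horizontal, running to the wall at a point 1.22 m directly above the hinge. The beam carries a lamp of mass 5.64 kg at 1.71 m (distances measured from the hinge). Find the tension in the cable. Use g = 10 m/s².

About the hinge:
Beam weight: 3.47 × 10 = 34.7 N down at 1.465 m → arm 1.465 m, τ = 34.7 × 1.465 = 50.84 N·m clockwise.
Lamp: 5.64 × 10 = 56.4 N down at 1.71 m → arm 1.71 m, τ = 56.4 × 1.71 = 96.44 N·m clockwise.
Total clockwise load moment = 147.3 N·m.
The cable tension T acts at 2.93 m; only its component perpendicular to the beam, T sinθ, produces torque. sinθ = h/√(h²+d²) = 1.22/√(1.22²+2.93²) = 0.3844.
For rotational equilibrium, T × 2.93 × 0.3844 = 147.3, so T = 147.3 / 1.126 = 131 N.

T ≈ 131 N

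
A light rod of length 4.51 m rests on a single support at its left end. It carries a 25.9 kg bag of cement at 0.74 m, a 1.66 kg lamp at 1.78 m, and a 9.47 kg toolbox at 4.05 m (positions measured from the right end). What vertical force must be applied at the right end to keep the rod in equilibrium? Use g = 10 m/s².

Take moments about the left end.
Bag of cement: 25.9 × 10 = 259 N down at 0.74 m → arm 3.77 m, τ = 259 × 3.77 = 976.4 N·m clockwise.
Lamp: 1.66 × 10 = 16.6 N down at 1.78 m → arm 2.73 m, τ = 16.6 × 2.73 = 45.32 N·m clockwise.
Toolbox: 9.47 × 10 = 94.7 N down at 4.05 m → arm 0.46 m, τ = 94.7 × 0.46 = 43.56 N·m clockwise.
Net moment of the loads = 1065 N·m clockwise.
The upward force F acts at the right end, arm 4.51 m, giving F × 4.51 counterclockwise.
Στ = 0 ⇒ F × 4.51 = 1065 ⇒ F = 1065 / 4.51 = 236 N.

F ≈ 236 N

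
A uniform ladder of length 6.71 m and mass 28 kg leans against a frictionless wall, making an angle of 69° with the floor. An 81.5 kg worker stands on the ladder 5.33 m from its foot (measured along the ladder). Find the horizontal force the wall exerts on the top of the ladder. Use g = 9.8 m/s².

Taking torques about the foot of the ladder:
Ladder weight 28×9.8 = 274.4 N acts at 3.355 m along the ladder; its horizontal arm is 3.355·cos69° = 1.202 m → τ = 329.8 N·m clockwise.
Worker: 81.5×9.8 = 798.7 N at 5.33 m → arm 1.91 m → τ = 1526 N·m clockwise.
Wall normal N acts horizontally at the top; its moment arm is the height L sinθ = 6.71·sin69° = 6.264 m, counterclockwise.
Στ = 0 ⇒ N × 6.264 = 1856 ⇒ N = 296 N.

N_wall ≈ 296 N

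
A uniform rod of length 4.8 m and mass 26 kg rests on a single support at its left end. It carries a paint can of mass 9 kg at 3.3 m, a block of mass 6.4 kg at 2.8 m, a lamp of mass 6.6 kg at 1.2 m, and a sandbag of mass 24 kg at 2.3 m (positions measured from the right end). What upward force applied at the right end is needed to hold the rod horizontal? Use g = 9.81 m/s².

F ≈ 352 N

Take moments about the left end.
Beam weight: 26 × 9.81 = 255.1 N down at 2.4 m → arm 2.4 m, τ = 255.1 × 2.4 = 612.2 N·m clockwise.
Paint can: 9 × 9.81 = 88.29 N down at 3.3 m → arm 1.5 m, τ = 88.29 × 1.5 = 132.4 N·m clockwise.
Block: 6.4 × 9.81 = 62.78 N down at 2.8 m → arm 2 m, τ = 62.78 × 2 = 125.6 N·m clockwise.
Lamp: 6.6 × 9.81 = 64.75 N down at 1.2 m → arm 3.6 m, τ = 64.75 × 3.6 = 233.1 N·m clockwise.
Sandbag: 24 × 9.81 = 235.4 N down at 2.3 m → arm 2.5 m, τ = 235.4 × 2.5 = 588.5 N·m clockwise.
Net moment of the loads = 1692 N·m clockwise.
The upward force F acts at the right end, arm 4.8 m, giving F × 4.8 counterclockwise.
Setting net torque to zero: F × 4.8 = 1692 → F = 1692 / 4.8 = 352 N.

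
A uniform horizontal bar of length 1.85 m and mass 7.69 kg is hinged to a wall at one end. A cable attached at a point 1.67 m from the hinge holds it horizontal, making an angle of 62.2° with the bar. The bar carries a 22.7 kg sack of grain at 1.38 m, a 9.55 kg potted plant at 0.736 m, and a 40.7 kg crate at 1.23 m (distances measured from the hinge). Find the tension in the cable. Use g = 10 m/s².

Sum moments about the hinge (the unknown hinge reaction has zero arm there).
Beam weight: 7.69 × 10 = 76.9 N down at 0.925 m → arm 0.925 m, τ = 76.9 × 0.925 = 71.13 N·m clockwise.
Sack of grain: 22.7 × 10 = 227 N down at 1.38 m → arm 1.38 m, τ = 227 × 1.38 = 313.3 N·m clockwise.
Potted plant: 9.55 × 10 = 95.5 N down at 0.736 m → arm 0.736 m, τ = 95.5 × 0.736 = 70.29 N·m clockwise.
Crate: 40.7 × 10 = 407 N down at 1.23 m → arm 1.23 m, τ = 407 × 1.23 = 500.6 N·m clockwise.
Total clockwise load moment = 955.3 N·m.
The cable tension T acts at 1.67 m; only its component perpendicular to the bar, T sinθ, produces torque. sin 62.2° = 0.8846.
Στ = 0 ⇒ T × 1.67 × 0.8846 = 955.3 ⇒ T = 955.3 / 1.477 = 647 N.

T ≈ 647 N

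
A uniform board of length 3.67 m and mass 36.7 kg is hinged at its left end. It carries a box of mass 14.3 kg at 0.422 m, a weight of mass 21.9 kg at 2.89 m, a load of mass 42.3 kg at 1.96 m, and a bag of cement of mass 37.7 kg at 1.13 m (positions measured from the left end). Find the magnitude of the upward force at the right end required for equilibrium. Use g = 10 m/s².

Taking torques about the left end:
Beam weight: 36.7 × 10 = 367 N down at 1.835 m → arm 1.835 m, τ = 367 × 1.835 = 673.4 N·m clockwise.
Box: 14.3 × 10 = 143 N down at 0.422 m → arm 0.422 m, τ = 143 × 0.422 = 60.35 N·m clockwise.
Weight: 21.9 × 10 = 219 N down at 2.89 m → arm 2.89 m, τ = 219 × 2.89 = 632.9 N·m clockwise.
Load: 42.3 × 10 = 423 N down at 1.96 m → arm 1.96 m, τ = 423 × 1.96 = 829.1 N·m clockwise.
Bag of cement: 37.7 × 10 = 377 N down at 1.13 m → arm 1.13 m, τ = 377 × 1.13 = 426 N·m clockwise.
Net moment of the loads = 2622 N·m clockwise.
The upward force F acts at the right end, arm 3.67 m, giving F × 3.67 counterclockwise.
Balancing moments: F × 3.67 = 2622, giving F = 2622 / 3.67 = 714 N.

F ≈ 714 N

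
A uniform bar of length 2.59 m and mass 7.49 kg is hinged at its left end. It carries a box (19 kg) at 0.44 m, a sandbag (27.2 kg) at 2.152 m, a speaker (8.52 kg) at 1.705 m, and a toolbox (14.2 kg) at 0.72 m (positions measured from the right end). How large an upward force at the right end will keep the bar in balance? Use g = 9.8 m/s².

Sum moments about the left end (the unknown pivot reaction has zero arm there).
Beam weight: 7.49 × 9.8 = 73.4 N down at 1.295 m → arm 1.295 m, τ = 73.4 × 1.295 = 95.05 N·m clockwise.
Box: 19 × 9.8 = 186.2 N down at 0.44 m → arm 2.15 m, τ = 186.2 × 2.15 = 400.3 N·m clockwise.
Sandbag: 27.2 × 9.8 = 266.6 N down at 2.152 m → arm 0.438 m, τ = 266.6 × 0.438 = 116.8 N·m clockwise.
Speaker: 8.52 × 9.8 = 83.5 N down at 1.705 m → arm 0.885 m, τ = 83.5 × 0.885 = 73.9 N·m clockwise.
Toolbox: 14.2 × 9.8 = 139.2 N down at 0.72 m → arm 1.87 m, τ = 139.2 × 1.87 = 260.3 N·m clockwise.
Net moment of the loads = 946.3 N·m clockwise.
The upward force F acts at the right end, arm 2.59 m, giving F × 2.59 counterclockwise.
Setting net torque to zero: F × 2.59 = 946.3 → F = 946.3 / 2.59 = 365 N.

F ≈ 365 N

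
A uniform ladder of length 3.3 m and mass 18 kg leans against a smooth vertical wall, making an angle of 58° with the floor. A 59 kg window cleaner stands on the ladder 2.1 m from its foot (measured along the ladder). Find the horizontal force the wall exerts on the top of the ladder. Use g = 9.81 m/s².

N_wall ≈ 285 N

Taking torques about the foot of the ladder:
Ladder weight 18×9.81 = 176.6 N acts at 1.65 m along the ladder; its horizontal arm is 1.65·cos58° = 0.8744 m → τ = 154.4 N·m clockwise.
Window cleaner: 59×9.81 = 578.8 N at 2.1 m → arm 1.113 m → τ = 644.2 N·m clockwise.
Wall normal N acts horizontally at the top; its moment arm is the height L sinθ = 3.3·sin58° = 2.799 m, counterclockwise.
Balancing moments: N × 2.799 = 798.6, giving N = 285 N.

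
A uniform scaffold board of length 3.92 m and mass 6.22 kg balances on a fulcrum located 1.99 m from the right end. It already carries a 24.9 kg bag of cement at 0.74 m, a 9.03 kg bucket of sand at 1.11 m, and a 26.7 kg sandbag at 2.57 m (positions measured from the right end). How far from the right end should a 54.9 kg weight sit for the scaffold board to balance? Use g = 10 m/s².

x ≈ 2.42 m from the right end

Sum moments about the fulcrum (at 1.99 m from the right end) (the support reaction has zero arm there).
Beam weight: 6.22 × 10 = 62.2 N down at 1.96 m → arm 0.03 m, τ = 62.2 × 0.03 = 1.866 N·m clockwise.
Bag of cement: 24.9 × 10 = 249 N down at 0.74 m → arm 1.25 m, τ = 249 × 1.25 = 311.2 N·m clockwise.
Bucket of sand: 9.03 × 10 = 90.3 N down at 1.11 m → arm 0.88 m, τ = 90.3 × 0.88 = 79.46 N·m clockwise.
Sandbag: 26.7 × 10 = 267 N down at 2.57 m → arm 0.58 m, τ = 267 × 0.58 = 154.9 N·m counterclockwise.
Net moment of existing loads = 237.6 N·m clockwise.
The weight weighs 54.9 × 10 = 549 N and must supply an equal counterclockwise moment, so its lever arm about the fulcrum is 237.6 / 549 = 0.433 m.
That puts it at 1.99 + 0.433 = 2.42 m from the right end.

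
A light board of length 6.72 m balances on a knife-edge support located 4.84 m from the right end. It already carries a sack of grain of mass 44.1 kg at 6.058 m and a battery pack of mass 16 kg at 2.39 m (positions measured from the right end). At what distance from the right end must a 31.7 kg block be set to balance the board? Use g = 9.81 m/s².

Take moments about the knife-edge support (at 4.84 m from the right end).
Sack of grain: 44.1 × 9.81 = 432.6 N down at 6.058 m → arm 1.218 m, τ = 432.6 × 1.218 = 526.9 N·m counterclockwise.
Battery pack: 16 × 9.81 = 157 N down at 2.39 m → arm 2.45 m, τ = 157 × 2.45 = 384.7 N·m clockwise.
Net moment of existing loads = 142.2 N·m counterclockwise.
The block weighs 31.7 × 9.81 = 311 N and must supply an equal clockwise moment, so its lever arm about the knife-edge support is 142.2 / 311 = 0.457 m.
That puts it at 4.84 − 0.457 = 4.38 m from the right end.

x ≈ 4.38 m from the right end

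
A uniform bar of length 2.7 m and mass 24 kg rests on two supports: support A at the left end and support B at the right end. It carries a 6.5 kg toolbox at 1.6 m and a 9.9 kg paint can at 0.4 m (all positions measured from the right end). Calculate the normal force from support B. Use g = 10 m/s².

Choose support A as the axis so its reaction then has zero moment arm.
Beam weight: 24 × 10 = 240 N down at 1.35 m → arm 1.35 m, τ = 240 × 1.35 = 324 N·m clockwise.
Toolbox: 6.5 × 10 = 65 N down at 1.6 m → arm 1.1 m, τ = 65 × 1.1 = 71.5 N·m clockwise.
Paint can: 9.9 × 10 = 99 N down at 0.4 m → arm 2.3 m, τ = 99 × 2.3 = 227.7 N·m clockwise.
Net load moment about support A = 623.2 N·m clockwise.
Reaction R at support B is upward at 0 m, arm 2.7 m → moment R × 2.7 counterclockwise.
Balancing moments: R × 2.7 = 623.2, giving R = 231 N.

R_B ≈ 231 N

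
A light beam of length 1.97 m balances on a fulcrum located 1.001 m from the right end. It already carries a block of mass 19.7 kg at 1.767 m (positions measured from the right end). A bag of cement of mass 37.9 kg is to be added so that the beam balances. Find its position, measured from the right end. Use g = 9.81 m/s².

Sum moments about the fulcrum (at 1.001 m from the right end) (the support reaction has zero arm there).
Block: 19.7 × 9.81 = 193.3 N down at 1.767 m → arm 0.766 m, τ = 193.3 × 0.766 = 148.1 N·m counterclockwise.
Net moment of existing loads = 148.1 N·m counterclockwise.
The bag of cement weighs 37.9 × 9.81 = 371.8 N and must supply an equal clockwise moment, so its lever arm about the fulcrum is 148.1 / 371.8 = 0.398 m.
That puts it at 1.001 − 0.398 = 0.603 m from the right end.

x ≈ 0.603 m from the right end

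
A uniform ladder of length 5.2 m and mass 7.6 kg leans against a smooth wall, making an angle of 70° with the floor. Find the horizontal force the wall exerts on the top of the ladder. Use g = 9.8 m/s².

N_wall ≈ 13.6 N

Sum moments about the foot of the ladder (the floor normal and friction both act there and drop out).
Ladder weight 7.6×9.8 = 74.48 N acts at 2.6 m along the ladder; its horizontal arm is 2.6·cos70° = 0.8893 m → τ = 66.24 N·m clockwise.
Wall normal N acts horizontally at the top; its moment arm is the height L sinθ = 5.2·sin70° = 4.886 m, counterclockwise.
Balancing moments: N × 4.886 = 66.24, giving N = 13.6 N.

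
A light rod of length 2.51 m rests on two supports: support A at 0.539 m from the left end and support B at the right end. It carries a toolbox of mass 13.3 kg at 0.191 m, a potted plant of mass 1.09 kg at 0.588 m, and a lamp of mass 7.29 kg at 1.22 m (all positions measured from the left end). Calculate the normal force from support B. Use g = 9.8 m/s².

Choose support A as the axis so its reaction then has zero moment arm.
Toolbox: 13.3 × 9.8 = 130.3 N down at 0.191 m → arm 0.348 m, τ = 130.3 × 0.348 = 45.34 N·m counterclockwise.
Potted plant: 1.09 × 9.8 = 10.68 N down at 0.588 m → arm 0.049 m, τ = 10.68 × 0.049 = 0.5233 N·m clockwise.
Lamp: 7.29 × 9.8 = 71.44 N down at 1.22 m → arm 0.681 m, τ = 71.44 × 0.681 = 48.65 N·m clockwise.
Net load moment about support A = 3.833 N·m clockwise.
Reaction R at support B is upward at 2.51 m, arm 1.971 m → moment R × 1.971 counterclockwise.
Balancing moments: R × 1.971 = 3.833, giving R = 1.94 N.

R_B ≈ 1.94 N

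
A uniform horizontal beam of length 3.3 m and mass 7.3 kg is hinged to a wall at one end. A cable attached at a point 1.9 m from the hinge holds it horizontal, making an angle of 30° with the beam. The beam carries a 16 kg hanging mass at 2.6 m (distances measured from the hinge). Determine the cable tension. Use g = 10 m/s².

Sum moments about the hinge (the unknown hinge reaction has zero arm there).
Beam weight: 7.3 × 10 = 73 N down at 1.65 m → arm 1.65 m, τ = 73 × 1.65 = 120.4 N·m clockwise.
Hanging mass: 16 × 10 = 160 N down at 2.6 m → arm 2.6 m, τ = 160 × 2.6 = 416 N·m clockwise.
Total clockwise load moment = 536.4 N·m.
The cable tension T acts at 1.9 m; only its component perpendicular to the beam, T sinθ, produces torque. sin 30° = 0.5.
Balancing moments: T × 1.9 × 0.5 = 536.4, giving T = 536.4 / 0.95 = 565 N.

T ≈ 565 N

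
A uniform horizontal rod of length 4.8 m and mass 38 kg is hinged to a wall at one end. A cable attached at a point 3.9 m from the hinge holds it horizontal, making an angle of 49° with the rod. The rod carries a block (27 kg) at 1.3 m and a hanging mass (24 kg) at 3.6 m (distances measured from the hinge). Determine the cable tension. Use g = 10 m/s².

Take moments about the hinge.
Beam weight: 38 × 10 = 380 N down at 2.4 m → arm 2.4 m, τ = 380 × 2.4 = 912 N·m clockwise.
Block: 27 × 10 = 270 N down at 1.3 m → arm 1.3 m, τ = 270 × 1.3 = 351 N·m clockwise.
Hanging mass: 24 × 10 = 240 N down at 3.6 m → arm 3.6 m, τ = 240 × 3.6 = 864 N·m clockwise.
Total clockwise load moment = 2127 N·m.
The cable tension T acts at 3.9 m; only its component perpendicular to the rod, T sinθ, produces torque. sin 49° = 0.7547.
For rotational equilibrium, T × 3.9 × 0.7547 = 2127, so T = 2127 / 2.943 = 723 N.

T ≈ 723 N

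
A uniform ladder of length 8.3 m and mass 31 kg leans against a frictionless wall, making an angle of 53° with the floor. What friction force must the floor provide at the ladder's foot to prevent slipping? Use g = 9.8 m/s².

Taking torques about the foot of the ladder:
Ladder weight 31×9.8 = 303.8 N acts at 4.15 m along the ladder; its horizontal arm is 4.15·cos53° = 2.498 m → τ = 758.9 N·m clockwise.
Wall normal N acts horizontally at the top; its moment arm is the height L sinθ = 8.3·sin53° = 6.629 m, counterclockwise.
Setting net torque to zero: N × 6.629 = 758.9 → N = 114 N.
ΣFx = 0: friction at the foot balances the wall's push, so f = N_wall = 114 N.

f ≈ 114 N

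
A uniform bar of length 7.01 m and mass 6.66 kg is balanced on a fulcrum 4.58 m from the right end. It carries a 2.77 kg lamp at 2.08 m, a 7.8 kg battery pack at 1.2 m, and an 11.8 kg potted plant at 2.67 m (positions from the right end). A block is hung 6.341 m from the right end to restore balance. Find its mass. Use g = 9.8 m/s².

m ≈ 35.8 kg

Taking torques about the fulcrum (at 4.58 m from the right end):
Beam weight: 6.66 × 9.8 = 65.27 N down at 3.505 m → arm 1.075 m, τ = 65.27 × 1.075 = 70.17 N·m clockwise.
Lamp: 2.77 × 9.8 = 27.15 N down at 2.08 m → arm 2.5 m, τ = 27.15 × 2.5 = 67.88 N·m clockwise.
Battery pack: 7.8 × 9.8 = 76.44 N down at 1.2 m → arm 3.38 m, τ = 76.44 × 3.38 = 258.4 N·m clockwise.
Potted plant: 11.8 × 9.8 = 115.6 N down at 2.67 m → arm 1.91 m, τ = 115.6 × 1.91 = 220.8 N·m clockwise.
Net moment of known loads = 617.2 N·m clockwise.
An unknown mass m at 6.341 m has arm 1.761 m; its moment is m·g·1.761 counterclockwise.
For rotational equilibrium, m × 9.8 × 1.761 = 617.2, so m = 617.2 / (9.8 × 1.761) = 35.8 kg.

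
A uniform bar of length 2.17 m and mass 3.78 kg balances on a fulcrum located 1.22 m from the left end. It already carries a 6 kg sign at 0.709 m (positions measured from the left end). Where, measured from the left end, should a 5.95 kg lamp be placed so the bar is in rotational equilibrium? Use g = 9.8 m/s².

x ≈ 1.82 m from the left end

Take moments about the fulcrum (at 1.22 m from the left end).
Beam weight: 3.78 × 9.8 = 37.04 N down at 1.085 m → arm 0.135 m, τ = 37.04 × 0.135 = 5 N·m counterclockwise.
Sign: 6 × 9.8 = 58.8 N down at 0.709 m → arm 0.511 m, τ = 58.8 × 0.511 = 30.05 N·m counterclockwise.
Net moment of existing loads = 35.05 N·m counterclockwise.
The lamp weighs 5.95 × 9.8 = 58.31 N and must supply an equal clockwise moment, so its lever arm about the fulcrum is 35.05 / 58.31 = 0.601 m.
That puts it at 1.22 + 0.601 = 1.82 m from the left end.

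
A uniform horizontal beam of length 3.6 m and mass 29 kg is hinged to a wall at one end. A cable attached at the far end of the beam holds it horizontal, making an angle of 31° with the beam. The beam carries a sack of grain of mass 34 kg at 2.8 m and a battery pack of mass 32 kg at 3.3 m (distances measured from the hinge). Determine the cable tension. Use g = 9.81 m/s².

T ≈ 1340 N

About the hinge:
Beam weight: 29 × 9.81 = 284.5 N down at 1.8 m → arm 1.8 m, τ = 284.5 × 1.8 = 512.1 N·m clockwise.
Sack of grain: 34 × 9.81 = 333.5 N down at 2.8 m → arm 2.8 m, τ = 333.5 × 2.8 = 933.8 N·m clockwise.
Battery pack: 32 × 9.81 = 313.9 N down at 3.3 m → arm 3.3 m, τ = 313.9 × 3.3 = 1036 N·m clockwise.
Total clockwise load moment = 2482 N·m.
The cable tension T acts at 3.6 m; only its component perpendicular to the beam, T sinθ, produces torque. sin 31° = 0.515.
Στ = 0 ⇒ T × 3.6 × 0.515 = 2482 ⇒ T = 2482 / 1.854 = 1340 N.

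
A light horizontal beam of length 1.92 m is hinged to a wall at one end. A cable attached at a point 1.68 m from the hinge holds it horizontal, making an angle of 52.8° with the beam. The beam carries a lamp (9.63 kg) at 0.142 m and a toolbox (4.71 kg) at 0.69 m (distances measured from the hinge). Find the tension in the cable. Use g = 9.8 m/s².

Choose the hinge as the axis so the unknown hinge reaction has zero arm there.
Lamp: 9.63 × 9.8 = 94.37 N down at 0.142 m → arm 0.142 m, τ = 94.37 × 0.142 = 13.4 N·m clockwise.
Toolbox: 4.71 × 9.8 = 46.16 N down at 0.69 m → arm 0.69 m, τ = 46.16 × 0.69 = 31.85 N·m clockwise.
Total clockwise load moment = 45.25 N·m.
The cable tension T acts at 1.68 m; only its component perpendicular to the beam, T sinθ, produces torque. sin 52.8° = 0.7965.
Balancing moments: T × 1.68 × 0.7965 = 45.25, giving T = 45.25 / 1.338 = 33.8 N.

T ≈ 33.8 N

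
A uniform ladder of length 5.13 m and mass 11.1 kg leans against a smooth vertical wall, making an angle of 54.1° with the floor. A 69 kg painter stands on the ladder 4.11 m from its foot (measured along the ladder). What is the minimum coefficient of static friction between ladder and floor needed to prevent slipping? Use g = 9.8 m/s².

Taking torques about the foot of the ladder:
Ladder weight 11.1×9.8 = 108.8 N acts at 2.565 m along the ladder; its horizontal arm is 2.565·cos54.1° = 1.504 m → τ = 163.6 N·m clockwise.
Painter: 69×9.8 = 676.2 N at 4.11 m → arm 2.41 m → τ = 1630 N·m clockwise.
Wall normal N acts horizontally at the top; its moment arm is the height L sinθ = 5.13·sin54.1° = 4.156 m, counterclockwise.
Setting net torque to zero: N × 4.156 = 1794 → N = 431.7 N.
ΣFx = 0 ⇒ f = N_wall = 431.7 N. ΣFy = 0 ⇒ N_floor = 785 N.
μ_min = f / N_floor = 431.7 / 785 = 0.55.

μ_min ≈ 0.55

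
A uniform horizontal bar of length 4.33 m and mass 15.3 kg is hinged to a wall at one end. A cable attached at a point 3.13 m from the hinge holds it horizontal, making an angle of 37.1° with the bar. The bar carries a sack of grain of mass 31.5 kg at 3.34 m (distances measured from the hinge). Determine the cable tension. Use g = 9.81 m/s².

T ≈ 719 N

Taking torques about the hinge:
Beam weight: 15.3 × 9.81 = 150.1 N down at 2.165 m → arm 2.165 m, τ = 150.1 × 2.165 = 325 N·m clockwise.
Sack of grain: 31.5 × 9.81 = 309 N down at 3.34 m → arm 3.34 m, τ = 309 × 3.34 = 1032 N·m clockwise.
Total clockwise load moment = 1357 N·m.
The cable tension T acts at 3.13 m; only its component perpendicular to the bar, T sinθ, produces torque. sin 37.1° = 0.6032.
Setting net torque to zero: T × 3.13 × 0.6032 = 1357 → T = 1357 / 1.888 = 719 N.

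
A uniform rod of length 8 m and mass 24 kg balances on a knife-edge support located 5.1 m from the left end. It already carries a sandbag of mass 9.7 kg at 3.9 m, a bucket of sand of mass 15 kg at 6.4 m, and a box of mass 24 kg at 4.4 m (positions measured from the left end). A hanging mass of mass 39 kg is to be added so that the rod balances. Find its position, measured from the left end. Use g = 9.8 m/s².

About the knife-edge support (at 5.1 m from the left end):
Beam weight: 24 × 9.8 = 235.2 N down at 4 m → arm 1.1 m, τ = 235.2 × 1.1 = 258.7 N·m counterclockwise.
Sandbag: 9.7 × 9.8 = 95.06 N down at 3.9 m → arm 1.2 m, τ = 95.06 × 1.2 = 114.1 N·m counterclockwise.
Bucket of sand: 15 × 9.8 = 147 N down at 6.4 m → arm 1.3 m, τ = 147 × 1.3 = 191.1 N·m clockwise.
Box: 24 × 9.8 = 235.2 N down at 4.4 m → arm 0.7 m, τ = 235.2 × 0.7 = 164.6 N·m counterclockwise.
Net moment of existing loads = 346.3 N·m counterclockwise.
The hanging mass weighs 39 × 9.8 = 382.2 N and must supply an equal clockwise moment, so its lever arm about the knife-edge support is 346.3 / 382.2 = 0.906 m.
That puts it at 5.1 + 0.906 = 6.01 m from the left end.

x ≈ 6.01 m from the left end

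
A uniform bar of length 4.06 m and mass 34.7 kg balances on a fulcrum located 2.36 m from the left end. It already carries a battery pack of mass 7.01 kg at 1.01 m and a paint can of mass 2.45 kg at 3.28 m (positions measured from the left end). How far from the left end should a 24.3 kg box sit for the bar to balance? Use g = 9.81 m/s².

x ≈ 3.13 m from the left end

About the fulcrum (at 2.36 m from the left end):
Beam weight: 34.7 × 9.81 = 340.4 N down at 2.03 m → arm 0.33 m, τ = 340.4 × 0.33 = 112.3 N·m counterclockwise.
Battery pack: 7.01 × 9.81 = 68.77 N down at 1.01 m → arm 1.35 m, τ = 68.77 × 1.35 = 92.84 N·m counterclockwise.
Paint can: 2.45 × 9.81 = 24.03 N down at 3.28 m → arm 0.92 m, τ = 24.03 × 0.92 = 22.11 N·m clockwise.
Net moment of existing loads = 183 N·m counterclockwise.
The box weighs 24.3 × 9.81 = 238.4 N and must supply an equal clockwise moment, so its lever arm about the fulcrum is 183 / 238.4 = 0.768 m.
That puts it at 2.36 + 0.768 = 3.13 m from the left end.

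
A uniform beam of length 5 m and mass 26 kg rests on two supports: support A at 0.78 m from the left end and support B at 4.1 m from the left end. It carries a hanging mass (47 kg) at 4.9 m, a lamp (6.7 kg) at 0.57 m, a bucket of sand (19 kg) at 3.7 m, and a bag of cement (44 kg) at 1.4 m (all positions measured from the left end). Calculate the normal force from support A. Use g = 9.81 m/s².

Choose support B as the axis so its reaction then has zero moment arm.
Beam weight: 26 × 9.81 = 255.1 N down at 2.5 m → arm 1.6 m, τ = 255.1 × 1.6 = 408.2 N·m counterclockwise.
Hanging mass: 47 × 9.81 = 461.1 N down at 4.9 m → arm 0.8 m, τ = 461.1 × 0.8 = 368.9 N·m clockwise.
Lamp: 6.7 × 9.81 = 65.73 N down at 0.57 m → arm 3.53 m, τ = 65.73 × 3.53 = 232 N·m counterclockwise.
Bucket of sand: 19 × 9.81 = 186.4 N down at 3.7 m → arm 0.4 m, τ = 186.4 × 0.4 = 74.56 N·m counterclockwise.
Bag of cement: 44 × 9.81 = 431.6 N down at 1.4 m → arm 2.7 m, τ = 431.6 × 2.7 = 1165 N·m counterclockwise.
Net load moment about support B = 1511 N·m counterclockwise.
Reaction R at support A is upward at 0.78 m, arm 3.32 m → moment R × 3.32 clockwise.
For rotational equilibrium, R × 3.32 = 1511, so R = 455 N.

R_A ≈ 455 N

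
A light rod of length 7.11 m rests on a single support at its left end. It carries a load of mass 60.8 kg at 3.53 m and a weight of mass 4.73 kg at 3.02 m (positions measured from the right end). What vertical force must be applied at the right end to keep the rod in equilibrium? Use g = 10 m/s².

About the left end:
Load: 60.8 × 10 = 608 N down at 3.53 m → arm 3.58 m, τ = 608 × 3.58 = 2177 N·m clockwise.
Weight: 4.73 × 10 = 47.3 N down at 3.02 m → arm 4.09 m, τ = 47.3 × 4.09 = 193.5 N·m clockwise.
Net moment of the loads = 2370 N·m clockwise.
The upward force F acts at the right end, arm 7.11 m, giving F × 7.11 counterclockwise.
Setting net torque to zero: F × 7.11 = 2370 → F = 2370 / 7.11 = 333 N.

F ≈ 333 N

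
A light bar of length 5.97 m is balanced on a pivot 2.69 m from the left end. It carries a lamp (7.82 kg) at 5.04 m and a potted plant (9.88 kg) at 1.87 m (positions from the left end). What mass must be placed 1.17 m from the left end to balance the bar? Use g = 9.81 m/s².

m ≈ 6.76 kg

About the pivot (at 2.69 m from the left end):
Lamp: 7.82 × 9.81 = 76.71 N down at 5.04 m → arm 2.35 m, τ = 76.71 × 2.35 = 180.3 N·m clockwise.
Potted plant: 9.88 × 9.81 = 96.92 N down at 1.87 m → arm 0.82 m, τ = 96.92 × 0.82 = 79.47 N·m counterclockwise.
Net moment of known loads = 100.8 N·m clockwise.
An unknown mass m at 1.17 m has arm 1.52 m; its moment is m·g·1.52 counterclockwise.
Balancing moments: m × 9.81 × 1.52 = 100.8, giving m = 100.8 / (9.81 × 1.52) = 6.76 kg.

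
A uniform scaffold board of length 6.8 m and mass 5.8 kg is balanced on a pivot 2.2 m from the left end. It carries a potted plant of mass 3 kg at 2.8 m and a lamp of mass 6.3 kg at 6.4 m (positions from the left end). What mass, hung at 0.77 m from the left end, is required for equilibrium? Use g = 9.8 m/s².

About the pivot (at 2.2 m from the left end):
Beam weight: 5.8 × 9.8 = 56.84 N down at 3.4 m → arm 1.2 m, τ = 56.84 × 1.2 = 68.21 N·m clockwise.
Potted plant: 3 × 9.8 = 29.4 N down at 2.8 m → arm 0.6 m, τ = 29.4 × 0.6 = 17.64 N·m clockwise.
Lamp: 6.3 × 9.8 = 61.74 N down at 6.4 m → arm 4.2 m, τ = 61.74 × 4.2 = 259.3 N·m clockwise.
Net moment of known loads = 345.1 N·m clockwise.
An unknown mass m at 0.77 m has arm 1.43 m; its moment is m·g·1.43 counterclockwise.
Balancing moments: m × 9.8 × 1.43 = 345.1, giving m = 345.1 / (9.8 × 1.43) = 24.6 kg.

m ≈ 24.6 kg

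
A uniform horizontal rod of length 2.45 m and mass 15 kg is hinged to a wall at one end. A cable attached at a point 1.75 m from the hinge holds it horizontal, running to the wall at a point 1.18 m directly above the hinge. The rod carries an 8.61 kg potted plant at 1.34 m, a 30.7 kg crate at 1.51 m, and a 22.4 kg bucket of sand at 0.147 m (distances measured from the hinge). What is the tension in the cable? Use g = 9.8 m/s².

T ≈ 797 N

Sum moments about the hinge (the unknown hinge reaction has zero arm there).
Beam weight: 15 × 9.8 = 147 N down at 1.225 m → arm 1.225 m, τ = 147 × 1.225 = 180.1 N·m clockwise.
Potted plant: 8.61 × 9.8 = 84.38 N down at 1.34 m → arm 1.34 m, τ = 84.38 × 1.34 = 113.1 N·m clockwise.
Crate: 30.7 × 9.8 = 300.9 N down at 1.51 m → arm 1.51 m, τ = 300.9 × 1.51 = 454.4 N·m clockwise.
Bucket of sand: 22.4 × 9.8 = 219.5 N down at 0.147 m → arm 0.147 m, τ = 219.5 × 0.147 = 32.27 N·m clockwise.
Total clockwise load moment = 779.9 N·m.
The cable tension T acts at 1.75 m; only its component perpendicular to the rod, T sinθ, produces torque. sinθ = h/√(h²+d²) = 1.18/√(1.18²+1.75²) = 0.5591.
For rotational equilibrium, T × 1.75 × 0.5591 = 779.9, so T = 779.9 / 0.9784 = 797 N.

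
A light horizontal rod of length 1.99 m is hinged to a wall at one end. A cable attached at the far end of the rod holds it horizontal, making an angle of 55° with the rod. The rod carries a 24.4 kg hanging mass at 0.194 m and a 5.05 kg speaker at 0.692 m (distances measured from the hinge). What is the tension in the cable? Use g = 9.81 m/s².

T ≈ 49.5 N

About the hinge:
Hanging mass: 24.4 × 9.81 = 239.4 N down at 0.194 m → arm 0.194 m, τ = 239.4 × 0.194 = 46.44 N·m clockwise.
Speaker: 5.05 × 9.81 = 49.54 N down at 0.692 m → arm 0.692 m, τ = 49.54 × 0.692 = 34.28 N·m clockwise.
Total clockwise load moment = 80.72 N·m.
The cable tension T acts at 1.99 m; only its component perpendicular to the rod, T sinθ, produces torque. sin 55° = 0.8192.
Στ = 0 ⇒ T × 1.99 × 0.8192 = 80.72 ⇒ T = 80.72 / 1.63 = 49.5 N.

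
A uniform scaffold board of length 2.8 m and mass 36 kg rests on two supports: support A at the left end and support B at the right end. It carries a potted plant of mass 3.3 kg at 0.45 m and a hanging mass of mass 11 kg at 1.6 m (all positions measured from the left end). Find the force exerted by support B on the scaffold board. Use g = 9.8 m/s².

R_B ≈ 243 N

About support A:
Beam weight: 36 × 9.8 = 352.8 N down at 1.4 m → arm 1.4 m, τ = 352.8 × 1.4 = 493.9 N·m clockwise.
Potted plant: 3.3 × 9.8 = 32.34 N down at 0.45 m → arm 0.45 m, τ = 32.34 × 0.45 = 14.55 N·m clockwise.
Hanging mass: 11 × 9.8 = 107.8 N down at 1.6 m → arm 1.6 m, τ = 107.8 × 1.6 = 172.5 N·m clockwise.
Net load moment about support A = 681 N·m clockwise.
Reaction R at support B is upward at 2.8 m, arm 2.8 m → moment R × 2.8 counterclockwise.
Balancing moments: R × 2.8 = 681, giving R = 243 N.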